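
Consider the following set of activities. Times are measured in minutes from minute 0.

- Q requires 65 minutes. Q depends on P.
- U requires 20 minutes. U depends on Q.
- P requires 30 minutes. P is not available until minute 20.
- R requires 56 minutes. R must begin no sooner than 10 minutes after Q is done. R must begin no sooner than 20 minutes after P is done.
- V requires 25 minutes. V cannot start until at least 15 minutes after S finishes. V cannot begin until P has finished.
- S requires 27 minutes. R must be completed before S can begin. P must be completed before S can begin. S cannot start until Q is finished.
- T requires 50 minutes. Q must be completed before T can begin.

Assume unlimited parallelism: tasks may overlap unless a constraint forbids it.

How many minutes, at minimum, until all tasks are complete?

P waits on its own release at minute 20, so it starts at minute 20 and finishes at 20 + 30 = minute 50.
After P (finishes minute 50), Q can start at minute 50 and finishes at minute 115.
U cannot begin until Q (finishes minute 115). It runs from minute 115 to 115 + 20 = minute 135.
After Q (finishes minute 115), T can start at minute 115 and finishes at minute 165.
R has to wait for Q (finishes minute 115, plus 10-minute gap → minute 125); P (finishes minute 50, plus 20-minute gap → minute 70). The latest of these is minute 125, so R runs minute 125 to 125 + 56 = minute 181.
For S: R (finishes minute 181); P (finishes minute 50); Q (finishes minute 115). Taking the maximum gives a start of minute 181, and it finishes at 181 + 27 = minute 208.
V has to wait for S (finishes minute 208, plus 15-minute gap → minute 223); P (finishes minute 50). The latest of these is minute 223, so V runs minute 223 to 223 + 25 = minute 248.
All tasks are finished once the last one completes. Finish times: P at 50, Q at 115, R at 181, S at 208, T at 165, U at 135, V at 248. The latest is minute 248.

248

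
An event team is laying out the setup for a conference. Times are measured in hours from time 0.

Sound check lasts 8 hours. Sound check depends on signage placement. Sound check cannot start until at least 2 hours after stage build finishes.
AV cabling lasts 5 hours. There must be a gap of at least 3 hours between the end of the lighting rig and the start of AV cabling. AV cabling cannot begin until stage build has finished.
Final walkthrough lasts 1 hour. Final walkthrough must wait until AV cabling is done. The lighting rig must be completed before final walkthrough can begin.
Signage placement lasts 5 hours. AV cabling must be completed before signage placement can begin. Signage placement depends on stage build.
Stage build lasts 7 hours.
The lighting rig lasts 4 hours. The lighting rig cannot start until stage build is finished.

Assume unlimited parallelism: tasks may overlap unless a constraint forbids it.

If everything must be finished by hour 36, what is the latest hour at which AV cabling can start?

18

Sound check has no dependents, so it just needs to finish by hour 36. Starting by 36 − 8 = hour 28 achieves that.
Signage placement must finish before sound check (must start by hour 28). With a 5-hour duration, signage placement must start by 28 − 5 = hour 23.
Final walkthrough must finish by hour 36; it takes 1 hour, so it must start by 36 − 1 = hour 35.
AV cabling has several dependents: signage placement (must start by hour 23); final walkthrough (must start by hour 35). The earliest of those limits is hour 23, so AV cabling must start by 23 − 5 = hour 18.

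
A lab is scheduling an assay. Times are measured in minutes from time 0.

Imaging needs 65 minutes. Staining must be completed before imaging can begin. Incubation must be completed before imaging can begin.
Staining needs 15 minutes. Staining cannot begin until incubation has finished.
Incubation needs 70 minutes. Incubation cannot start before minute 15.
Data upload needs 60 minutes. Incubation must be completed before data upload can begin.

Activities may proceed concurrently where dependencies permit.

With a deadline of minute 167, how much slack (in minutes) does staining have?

Incubation cannot begin until its own release at minute 15. It runs from minute 15 to 15 + 70 = minute 85.
Staining waits on incubation (finishes minute 85), so it starts at minute 85 and finishes at 85 + 15 = minute 100.

Working backward from the deadline:
To finish by minute 167, imaging (duration 65) must start no later than minute 102.
Staining has to be done before imaging (must start by minute 102). That means finishing by minute 102, i.e. starting by 102 − 15 = minute 87.
So staining can start as early as minute 85 and as late as minute 87, giving 87 − 85 = 2 minutes of slack.

2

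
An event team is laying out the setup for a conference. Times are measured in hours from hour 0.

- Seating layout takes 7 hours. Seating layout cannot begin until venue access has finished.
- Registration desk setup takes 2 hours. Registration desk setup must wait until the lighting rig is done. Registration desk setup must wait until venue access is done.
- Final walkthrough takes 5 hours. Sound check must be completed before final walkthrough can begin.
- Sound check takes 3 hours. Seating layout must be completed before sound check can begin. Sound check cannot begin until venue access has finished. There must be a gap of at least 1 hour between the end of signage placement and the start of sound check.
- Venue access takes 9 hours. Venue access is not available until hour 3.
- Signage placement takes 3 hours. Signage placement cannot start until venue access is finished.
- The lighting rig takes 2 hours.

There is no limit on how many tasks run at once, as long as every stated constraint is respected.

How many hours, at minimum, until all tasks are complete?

The lighting rig has no prerequisites, so it starts at hour 0 and finishes at hour 2.
Venue access waits on its own release at hour 3, so it starts at hour 3 and finishes at 3 + 9 = hour 12.
After venue access (finishes hour 12), signage placement can start at hour 12 and finishes at hour 15.
Registration desk setup has to wait for the lighting rig (finishes hour 2); venue access (finishes hour 12). The latest of these is hour 12, so registration desk setup runs hour 12 to 12 + 2 = hour 14.
After venue access (finishes hour 12), seating layout can start at hour 12 and finishes at hour 19.
For sound check: seating layout (finishes hour 19); venue access (finishes hour 12); signage placement (finishes hour 15, plus 1-hour gap → hour 16). Taking the maximum gives a start of hour 19, and it finishes at 19 + 3 = hour 22.
Final walkthrough waits on sound check (finishes hour 22), so it starts at hour 22 and finishes at 22 + 5 = hour 27.
All tasks are finished once the last one completes. Finish times: Venue access at 12, The lighting rig at 2, Seating layout at 19, Registration desk setup at 14, Signage placement at 15, Sound check at 22, Final walkthrough at 27. The latest is hour 27.

27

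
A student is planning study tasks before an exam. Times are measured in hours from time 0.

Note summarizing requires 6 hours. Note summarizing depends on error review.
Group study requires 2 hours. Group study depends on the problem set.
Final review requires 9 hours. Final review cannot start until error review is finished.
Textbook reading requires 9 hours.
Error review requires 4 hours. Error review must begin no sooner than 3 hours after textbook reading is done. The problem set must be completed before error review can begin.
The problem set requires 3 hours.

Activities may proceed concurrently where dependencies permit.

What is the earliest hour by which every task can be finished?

The problem set can start immediately at hour 0; it finishes at hour 3.
After the problem set (finishes hour 3), group study can start at hour 3 and finishes at hour 5.
Textbook reading can start immediately at hour 0; it finishes at hour 9.
For error review: textbook reading (finishes hour 9, plus 3-hour gap → hour 12); the problem set (finishes hour 3). Taking the maximum gives a start of hour 12, and it finishes at 12 + 4 = hour 16.
Final review waits on error review (finishes hour 16), so it starts at hour 16 and finishes at 16 + 9 = hour 25.
Note summarizing cannot begin until error review (finishes hour 16). It runs from hour 16 to 16 + 6 = hour 22.
All tasks are finished once the last one completes. Finish times: Textbook reading at 9, The problem set at 3, Error review at 16, Group study at 5, Note summarizing at 22, Final review at 25. The latest is hour 25.

25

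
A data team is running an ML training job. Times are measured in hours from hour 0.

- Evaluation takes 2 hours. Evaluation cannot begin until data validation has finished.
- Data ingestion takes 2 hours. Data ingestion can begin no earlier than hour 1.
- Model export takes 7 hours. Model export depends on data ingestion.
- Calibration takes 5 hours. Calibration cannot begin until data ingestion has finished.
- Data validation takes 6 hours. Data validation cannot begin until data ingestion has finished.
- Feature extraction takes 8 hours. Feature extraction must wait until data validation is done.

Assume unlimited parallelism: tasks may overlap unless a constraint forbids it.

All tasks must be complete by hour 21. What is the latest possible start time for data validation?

7

To finish by hour 21, feature extraction (duration 8) must start no later than hour 13.
Nothing follows evaluation; the deadline of hour 21 is its only limit. It must start by 21 − 2 = hour 19.
Data validation has several dependents: feature extraction (must start by hour 13); evaluation (must start by hour 19). The earliest of those limits is hour 13, so data validation must start by 13 − 6 = hour 7.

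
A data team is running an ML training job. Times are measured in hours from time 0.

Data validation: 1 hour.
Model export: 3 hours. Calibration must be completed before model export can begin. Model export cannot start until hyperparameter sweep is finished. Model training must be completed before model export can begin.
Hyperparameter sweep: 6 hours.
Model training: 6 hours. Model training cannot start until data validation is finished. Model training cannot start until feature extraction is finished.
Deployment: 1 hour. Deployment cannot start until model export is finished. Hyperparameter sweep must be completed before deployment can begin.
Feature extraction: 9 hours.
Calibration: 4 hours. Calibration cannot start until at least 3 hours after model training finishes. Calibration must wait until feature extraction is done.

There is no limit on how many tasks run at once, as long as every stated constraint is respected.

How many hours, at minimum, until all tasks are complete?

26

Hyperparameter sweep can start immediately at hour 0; it finishes at hour 6.
Feature extraction can start immediately at hour 0; it finishes at hour 9.
Data validation can start immediately at hour 0; it finishes at hour 1.
Model training cannot start until data validation (finishes hour 1); feature extraction (finishes hour 9). The controlling bound is hour 9, so model training finishes at 9 + 6 = hour 15.
Calibration has to wait for model training (finishes hour 15, plus 3-hour gap → hour 18); feature extraction (finishes hour 9). The latest of these is hour 18, so calibration runs hour 18 to 18 + 4 = hour 22.
For model export: calibration (finishes hour 22); hyperparameter sweep (finishes hour 6); model training (finishes hour 15). Taking the maximum gives a start of hour 22, and it finishes at 22 + 3 = hour 25.
Deployment needs all of model export (finishes hour 25); hyperparameter sweep (finishes hour 6). That puts its earliest start at hour 25; it finishes at 25 + 1 = hour 26.
All tasks are finished once the last one completes. Finish times: Data validation at 1, Feature extraction at 9, Hyperparameter sweep at 6, Model training at 15, Calibration at 22, Model export at 25, Deployment at 26. The latest is hour 26.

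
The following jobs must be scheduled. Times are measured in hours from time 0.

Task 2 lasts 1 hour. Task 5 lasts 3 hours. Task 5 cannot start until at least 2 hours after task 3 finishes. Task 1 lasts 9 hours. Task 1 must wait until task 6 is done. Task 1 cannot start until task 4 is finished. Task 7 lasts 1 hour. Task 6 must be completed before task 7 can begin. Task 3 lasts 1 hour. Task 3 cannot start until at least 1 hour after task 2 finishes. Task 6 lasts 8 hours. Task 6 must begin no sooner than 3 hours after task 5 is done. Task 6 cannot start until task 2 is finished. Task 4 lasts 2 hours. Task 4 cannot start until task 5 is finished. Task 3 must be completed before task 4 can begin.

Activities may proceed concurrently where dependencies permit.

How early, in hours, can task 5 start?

5

Nothing blocks task 2, so it runs from hour 0 to hour 1.
After task 2 (finishes hour 1, plus 1-hour gap → hour 2), task 3 can start at hour 2 and finishes at hour 3.
Task 5 waits on task 3 (finishes hour 3, plus 2-hour gap → hour 5), so the earliest it can start is hour 5.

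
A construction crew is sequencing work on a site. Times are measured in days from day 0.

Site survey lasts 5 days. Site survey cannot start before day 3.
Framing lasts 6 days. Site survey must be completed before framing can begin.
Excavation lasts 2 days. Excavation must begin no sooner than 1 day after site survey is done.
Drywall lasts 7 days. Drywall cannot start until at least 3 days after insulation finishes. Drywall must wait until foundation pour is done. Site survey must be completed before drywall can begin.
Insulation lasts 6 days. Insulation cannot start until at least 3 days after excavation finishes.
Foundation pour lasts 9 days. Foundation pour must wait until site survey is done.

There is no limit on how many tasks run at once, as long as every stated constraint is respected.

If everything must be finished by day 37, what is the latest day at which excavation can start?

16

Nothing follows drywall; the deadline of day 37 is its only limit. It must start by 37 − 7 = day 30.
Insulation must finish before drywall (must start by day 30, minus 3-day gap → day 27). With a 6-day duration, insulation must start by 27 − 6 = day 21.
Excavation feeds into insulation (must start by day 21, minus 3-day gap → day 18); so excavation must finish by day 18 and therefore start by day 16.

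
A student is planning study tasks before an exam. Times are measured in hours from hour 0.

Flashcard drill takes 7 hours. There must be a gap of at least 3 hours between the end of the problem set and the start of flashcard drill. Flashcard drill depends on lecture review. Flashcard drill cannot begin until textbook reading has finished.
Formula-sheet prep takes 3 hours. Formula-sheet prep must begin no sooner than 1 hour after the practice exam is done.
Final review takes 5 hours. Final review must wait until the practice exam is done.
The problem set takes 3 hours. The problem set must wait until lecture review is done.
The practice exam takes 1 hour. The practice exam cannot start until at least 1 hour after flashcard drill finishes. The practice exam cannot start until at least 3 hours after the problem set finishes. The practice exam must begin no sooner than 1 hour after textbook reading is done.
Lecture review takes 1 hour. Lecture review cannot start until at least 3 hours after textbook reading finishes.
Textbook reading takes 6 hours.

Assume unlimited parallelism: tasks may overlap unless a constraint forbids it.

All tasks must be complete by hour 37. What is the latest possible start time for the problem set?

17

Formula-sheet prep has no dependents, so it just needs to finish by hour 37. Starting by 37 − 3 = hour 34 achieves that.
Final review has no dependents, so it just needs to finish by hour 37. Starting by 37 − 5 = hour 32 achieves that.
For the practice exam: formula-sheet prep (must start by hour 34, minus 1-hour gap → hour 33); final review (must start by hour 32). The most restrictive is hour 32; with a 1-hour duration, the practice exam must start by hour 31.
Flashcard drill must finish before the practice exam (must start by hour 31, minus 1-hour gap → hour 30). With a 7-hour duration, flashcard drill must start by 30 − 7 = hour 23.
For the problem set: flashcard drill (must start by hour 23, minus 3-hour gap → hour 20); the practice exam (must start by hour 31, minus 3-hour gap → hour 28). The most restrictive is hour 20; with a 3-hour duration, the problem set must start by hour 17.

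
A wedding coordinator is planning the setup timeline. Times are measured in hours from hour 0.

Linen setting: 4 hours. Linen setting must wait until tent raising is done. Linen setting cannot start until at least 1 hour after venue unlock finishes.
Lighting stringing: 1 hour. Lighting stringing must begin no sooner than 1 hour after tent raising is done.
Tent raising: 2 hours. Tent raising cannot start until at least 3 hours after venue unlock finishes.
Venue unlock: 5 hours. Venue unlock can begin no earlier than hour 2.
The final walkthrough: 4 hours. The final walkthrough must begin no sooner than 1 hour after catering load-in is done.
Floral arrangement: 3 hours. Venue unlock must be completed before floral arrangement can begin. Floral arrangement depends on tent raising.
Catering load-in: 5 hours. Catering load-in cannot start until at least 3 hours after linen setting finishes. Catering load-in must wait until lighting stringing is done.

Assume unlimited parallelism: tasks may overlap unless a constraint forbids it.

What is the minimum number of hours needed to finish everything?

Venue unlock waits on its own release at hour 2, so it starts at hour 2 and finishes at 2 + 5 = hour 7.
After venue unlock (finishes hour 7, plus 3-hour gap → hour 10), tent raising can start at hour 10 and finishes at hour 12.
After tent raising (finishes hour 12, plus 1-hour gap → hour 13), lighting stringing can start at hour 13 and finishes at hour 14.
Floral arrangement needs all of venue unlock (finishes hour 7); tent raising (finishes hour 12). That puts its earliest start at hour 12; it finishes at 12 + 3 = hour 15.
For linen setting: tent raising (finishes hour 12); venue unlock (finishes hour 7, plus 1-hour gap → hour 8). Taking the maximum gives a start of hour 12, and it finishes at 12 + 4 = hour 16.
Catering load-in cannot start until linen setting (finishes hour 16, plus 3-hour gap → hour 19); lighting stringing (finishes hour 14). The controlling bound is hour 19, so catering load-in finishes at 19 + 5 = hour 24.
After catering load-in (finishes hour 24, plus 1-hour gap → hour 25), the final walkthrough can start at hour 25 and finishes at hour 29.
All tasks are finished once the last one completes. Finish times: Venue unlock at 7, Tent raising at 12, Linen setting at 16, Floral arrangement at 15, Lighting stringing at 14, Catering load-in at 24, The final walkthrough at 29. The latest is hour 29.

29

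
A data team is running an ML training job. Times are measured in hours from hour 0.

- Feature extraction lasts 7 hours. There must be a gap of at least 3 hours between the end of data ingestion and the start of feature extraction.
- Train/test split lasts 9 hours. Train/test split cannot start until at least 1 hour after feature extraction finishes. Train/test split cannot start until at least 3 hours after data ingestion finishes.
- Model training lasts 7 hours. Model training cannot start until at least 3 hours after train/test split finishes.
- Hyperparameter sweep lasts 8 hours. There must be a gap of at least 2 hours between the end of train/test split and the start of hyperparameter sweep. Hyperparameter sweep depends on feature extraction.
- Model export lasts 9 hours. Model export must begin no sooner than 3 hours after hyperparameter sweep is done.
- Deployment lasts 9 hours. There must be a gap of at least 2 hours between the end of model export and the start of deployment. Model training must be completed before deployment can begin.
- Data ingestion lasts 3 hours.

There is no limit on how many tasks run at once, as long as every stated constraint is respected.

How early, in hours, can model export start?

36

Nothing blocks data ingestion, so it runs from hour 0 to hour 3.
After data ingestion (finishes hour 3, plus 3-hour gap → hour 6), feature extraction can start at hour 6 and finishes at hour 13.
Train/test split needs all of feature extraction (finishes hour 13, plus 1-hour gap → hour 14); data ingestion (finishes hour 3, plus 3-hour gap → hour 6). That puts its earliest start at hour 14; it finishes at 14 + 9 = hour 23.
For hyperparameter sweep: train/test split (finishes hour 23, plus 2-hour gap → hour 25); feature extraction (finishes hour 13). Taking the maximum gives a start of hour 25, and it finishes at 25 + 8 = hour 33.
Model export waits on hyperparameter sweep (finishes hour 33, plus 3-hour gap → hour 36), so the earliest it can start is hour 36.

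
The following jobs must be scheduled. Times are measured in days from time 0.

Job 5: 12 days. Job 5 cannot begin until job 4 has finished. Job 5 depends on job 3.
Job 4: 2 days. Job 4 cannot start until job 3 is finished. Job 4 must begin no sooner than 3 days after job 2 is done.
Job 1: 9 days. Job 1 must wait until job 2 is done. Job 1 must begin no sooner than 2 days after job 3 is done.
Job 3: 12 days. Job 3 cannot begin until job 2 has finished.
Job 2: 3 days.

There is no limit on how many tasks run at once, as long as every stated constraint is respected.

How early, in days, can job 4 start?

15

Nothing blocks job 2, so it runs from day 0 to day 3.
After job 2 (finishes day 3), job 3 can start at day 3 and finishes at day 15.
Job 4 waits on job 3 (finishes day 15); job 2 (finishes day 3, plus 3-day gap → day 6). The latest of these is day 15, which is the earliest job 4 can start.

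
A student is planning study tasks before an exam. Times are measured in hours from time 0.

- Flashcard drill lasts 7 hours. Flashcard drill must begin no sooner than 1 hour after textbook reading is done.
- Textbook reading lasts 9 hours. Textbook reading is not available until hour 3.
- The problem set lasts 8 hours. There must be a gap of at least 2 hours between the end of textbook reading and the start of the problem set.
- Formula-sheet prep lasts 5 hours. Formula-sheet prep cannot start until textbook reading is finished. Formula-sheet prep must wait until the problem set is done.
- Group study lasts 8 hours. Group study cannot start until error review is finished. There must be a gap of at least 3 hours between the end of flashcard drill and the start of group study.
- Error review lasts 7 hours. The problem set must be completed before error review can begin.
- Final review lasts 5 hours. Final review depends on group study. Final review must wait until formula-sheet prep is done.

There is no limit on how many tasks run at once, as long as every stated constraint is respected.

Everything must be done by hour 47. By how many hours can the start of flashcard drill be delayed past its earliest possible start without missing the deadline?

11

Textbook reading cannot begin until its own release at hour 3. It runs from hour 3 to 3 + 9 = hour 12.
After textbook reading (finishes hour 12, plus 1-hour gap → hour 13), flashcard drill can start at hour 13 and finishes at hour 20.

Working backward from the deadline:
Final review has no dependents, so it just needs to finish by hour 47. Starting by 47 − 5 = hour 42 achieves that.
Group study feeds into final review (must start by hour 42); so group study must finish by hour 42 and therefore start by hour 34.
Flashcard drill has to be done before group study (must start by hour 34, minus 3-hour gap → hour 31). That means finishing by hour 31, i.e. starting by 31 − 7 = hour 24.
So flashcard drill can start as early as hour 13 and as late as hour 24, giving 24 − 13 = 11 hours of slack.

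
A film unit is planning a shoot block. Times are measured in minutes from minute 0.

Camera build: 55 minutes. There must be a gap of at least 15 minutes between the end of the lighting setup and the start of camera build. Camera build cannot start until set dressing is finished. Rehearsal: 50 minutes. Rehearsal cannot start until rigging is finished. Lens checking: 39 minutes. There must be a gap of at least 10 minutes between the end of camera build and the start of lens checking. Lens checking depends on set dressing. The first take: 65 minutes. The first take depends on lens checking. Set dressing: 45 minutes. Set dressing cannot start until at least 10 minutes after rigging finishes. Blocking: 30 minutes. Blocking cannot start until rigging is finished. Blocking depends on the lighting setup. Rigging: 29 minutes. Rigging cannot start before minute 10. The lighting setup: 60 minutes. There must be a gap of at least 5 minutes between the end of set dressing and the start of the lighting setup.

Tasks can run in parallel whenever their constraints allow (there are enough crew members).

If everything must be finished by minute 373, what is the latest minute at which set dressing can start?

79

Nothing follows the first take; the deadline of minute 373 is its only limit. It must start by 373 − 65 = minute 308.
Lens checking must finish before the first take (must start by minute 308). With a 39-minute duration, lens checking must start by 308 − 39 = minute 269.
Since lens checking (must start by minute 269, minus 10-minute gap → minute 259) depends on it, camera build must finish by minute 259. Backing off its 55-minute duration gives a latest start of minute 204.
To finish by minute 373, blocking (duration 30) must start no later than minute 343.
The lighting setup has several dependents: camera build (must start by minute 204, minus 15-minute gap → minute 189); blocking (must start by minute 343). The earliest of those limits is minute 189, so the lighting setup must start by 189 − 60 = minute 129.
Set dressing feeds the lighting setup (must start by minute 129, minus 5-minute gap → minute 124); camera build (must start by minute 204); lens checking (must start by minute 269). Taking the minimum, set dressing must finish by minute 124 and start by 124 − 45 = minute 79.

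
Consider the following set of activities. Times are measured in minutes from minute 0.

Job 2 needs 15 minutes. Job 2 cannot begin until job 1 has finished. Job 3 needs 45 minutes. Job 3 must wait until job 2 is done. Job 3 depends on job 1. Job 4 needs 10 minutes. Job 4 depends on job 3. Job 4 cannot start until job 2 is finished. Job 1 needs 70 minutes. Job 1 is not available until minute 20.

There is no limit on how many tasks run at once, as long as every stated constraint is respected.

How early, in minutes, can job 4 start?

150

Job 1 waits on its own release at minute 20, so it starts at minute 20 and finishes at 20 + 70 = minute 90.
Job 2 waits on job 1 (finishes minute 90), so it starts at minute 90 and finishes at 90 + 15 = minute 105.
Job 3 needs all of job 2 (finishes minute 105); job 1 (finishes minute 90). That puts its earliest start at minute 105; it finishes at 105 + 45 = minute 150.
Job 4 waits on job 3 (finishes minute 150); job 2 (finishes minute 105). The latest of these is minute 150, which is the earliest job 4 can start.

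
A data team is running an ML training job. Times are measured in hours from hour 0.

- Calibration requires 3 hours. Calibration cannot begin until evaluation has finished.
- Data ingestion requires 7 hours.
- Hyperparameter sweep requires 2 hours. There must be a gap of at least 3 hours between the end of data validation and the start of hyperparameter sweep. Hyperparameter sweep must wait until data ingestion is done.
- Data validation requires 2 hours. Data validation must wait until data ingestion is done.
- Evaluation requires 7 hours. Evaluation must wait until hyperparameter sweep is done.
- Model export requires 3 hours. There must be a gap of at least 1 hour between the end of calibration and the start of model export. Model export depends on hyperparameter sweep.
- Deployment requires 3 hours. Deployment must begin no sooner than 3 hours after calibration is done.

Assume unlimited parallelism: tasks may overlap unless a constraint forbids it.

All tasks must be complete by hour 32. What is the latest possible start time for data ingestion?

2

Model export has no dependents, so it just needs to finish by hour 32. Starting by 32 − 3 = hour 29 achieves that.
To finish by hour 32, deployment (duration 3) must start no later than hour 29.
Calibration feeds model export (must start by hour 29, minus 1-hour gap → hour 28); deployment (must start by hour 29, minus 3-hour gap → hour 26). Taking the minimum, calibration must finish by hour 26 and start by 26 − 3 = hour 23.
Evaluation has to be done before calibration (must start by hour 23). That means finishing by hour 23, i.e. starting by 23 − 7 = hour 16.
Hyperparameter sweep must finish in time for evaluation (must start by hour 16); model export (must start by hour 29). The tightest is hour 16, so hyperparameter sweep must start by 16 − 2 = hour 14.
Since hyperparameter sweep (must start by hour 14, minus 3-hour gap → hour 11) depends on it, data validation must finish by hour 11. Backing off its 2-hour duration gives a latest start of hour 9.
For data ingestion: data validation (must start by hour 9); hyperparameter sweep (must start by hour 14). The most restrictive is hour 9; with a 7-hour duration, data ingestion must start by hour 2.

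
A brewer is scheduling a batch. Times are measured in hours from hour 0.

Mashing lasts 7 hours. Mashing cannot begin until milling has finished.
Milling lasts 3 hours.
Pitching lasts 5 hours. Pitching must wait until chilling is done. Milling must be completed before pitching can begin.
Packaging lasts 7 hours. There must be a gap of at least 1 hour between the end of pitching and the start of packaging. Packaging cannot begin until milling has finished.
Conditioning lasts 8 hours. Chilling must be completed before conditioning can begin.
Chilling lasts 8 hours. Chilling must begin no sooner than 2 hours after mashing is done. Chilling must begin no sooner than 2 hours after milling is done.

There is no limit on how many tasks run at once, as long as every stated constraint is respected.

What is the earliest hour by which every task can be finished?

33

Nothing blocks milling, so it runs from hour 0 to hour 3.
Mashing waits on milling (finishes hour 3), so it starts at hour 3 and finishes at 3 + 7 = hour 10.
For chilling: mashing (finishes hour 10, plus 2-hour gap → hour 12); milling (finishes hour 3, plus 2-hour gap → hour 5). Taking the maximum gives a start of hour 12, and it finishes at 12 + 8 = hour 20.
Conditioning waits on chilling (finishes hour 20), so it starts at hour 20 and finishes at 20 + 8 = hour 28.
Pitching has to wait for chilling (finishes hour 20); milling (finishes hour 3). The latest of these is hour 20, so pitching runs hour 20 to 20 + 5 = hour 25.
Packaging needs all of pitching (finishes hour 25, plus 1-hour gap → hour 26); milling (finishes hour 3). That puts its earliest start at hour 26; it finishes at 26 + 7 = hour 33.
All tasks are finished once the last one completes. Finish times: Milling at 3, Mashing at 10, Chilling at 20, Pitching at 25, Conditioning at 28, Packaging at 33. The latest is hour 33.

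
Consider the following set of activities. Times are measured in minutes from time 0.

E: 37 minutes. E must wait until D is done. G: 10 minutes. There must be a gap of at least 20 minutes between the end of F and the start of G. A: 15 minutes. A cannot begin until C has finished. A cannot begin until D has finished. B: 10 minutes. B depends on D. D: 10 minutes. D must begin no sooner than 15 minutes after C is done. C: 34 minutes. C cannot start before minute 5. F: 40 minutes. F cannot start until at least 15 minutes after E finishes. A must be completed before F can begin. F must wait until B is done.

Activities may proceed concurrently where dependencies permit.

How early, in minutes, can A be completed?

79

After its own release at minute 5, C can start at minute 5 and finishes at minute 39.
After C (finishes minute 39, plus 15-minute gap → minute 54), D can start at minute 54 and finishes at minute 64.
For A: C (finishes minute 39); D (finishes minute 64). Taking the maximum gives a start of minute 64, and it finishes at 64 + 15 = minute 79.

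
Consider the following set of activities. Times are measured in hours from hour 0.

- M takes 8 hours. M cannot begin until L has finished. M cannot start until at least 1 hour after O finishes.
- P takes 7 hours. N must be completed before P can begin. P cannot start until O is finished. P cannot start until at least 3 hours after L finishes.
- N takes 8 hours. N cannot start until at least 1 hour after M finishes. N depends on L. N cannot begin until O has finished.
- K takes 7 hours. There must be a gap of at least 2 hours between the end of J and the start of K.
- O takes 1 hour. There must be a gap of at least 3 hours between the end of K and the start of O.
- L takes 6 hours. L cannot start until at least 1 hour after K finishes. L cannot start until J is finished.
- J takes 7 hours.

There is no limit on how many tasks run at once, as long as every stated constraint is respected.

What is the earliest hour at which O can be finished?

J can start immediately at hour 0; it finishes at hour 7.
After J (finishes hour 7, plus 2-hour gap → hour 9), K can start at hour 9 and finishes at hour 16.
After K (finishes hour 16, plus 3-hour gap → hour 19), O can start at hour 19 and finishes at hour 20.

20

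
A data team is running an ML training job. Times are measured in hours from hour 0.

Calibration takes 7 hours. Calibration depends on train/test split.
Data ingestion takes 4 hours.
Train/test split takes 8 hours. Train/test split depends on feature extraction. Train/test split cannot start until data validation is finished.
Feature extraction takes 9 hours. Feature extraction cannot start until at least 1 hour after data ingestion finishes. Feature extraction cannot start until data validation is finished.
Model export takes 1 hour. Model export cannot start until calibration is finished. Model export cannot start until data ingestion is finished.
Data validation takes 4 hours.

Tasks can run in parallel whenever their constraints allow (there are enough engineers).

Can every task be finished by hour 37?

Yes

Data validation has no prerequisites, so it starts at hour 0 and finishes at hour 4.
Data ingestion has no prerequisites, so it starts at hour 0 and finishes at hour 4.
Feature extraction has to wait for data ingestion (finishes hour 4, plus 1-hour gap → hour 5); data validation (finishes hour 4). The latest of these is hour 5, so feature extraction runs hour 5 to 5 + 9 = hour 14.
Train/test split cannot start until feature extraction (finishes hour 14); data validation (finishes hour 4). The controlling bound is hour 14, so train/test split finishes at 14 + 8 = hour 22.
Calibration cannot begin until train/test split (finishes hour 22). It runs from hour 22 to 22 + 7 = hour 29.
Model export needs all of calibration (finishes hour 29); data ingestion (finishes hour 4). That puts its earliest start at hour 29; it finishes at 29 + 1 = hour 30.
Every task is finished by hour 30, which is no later than the deadline of 37, so the schedule is feasible.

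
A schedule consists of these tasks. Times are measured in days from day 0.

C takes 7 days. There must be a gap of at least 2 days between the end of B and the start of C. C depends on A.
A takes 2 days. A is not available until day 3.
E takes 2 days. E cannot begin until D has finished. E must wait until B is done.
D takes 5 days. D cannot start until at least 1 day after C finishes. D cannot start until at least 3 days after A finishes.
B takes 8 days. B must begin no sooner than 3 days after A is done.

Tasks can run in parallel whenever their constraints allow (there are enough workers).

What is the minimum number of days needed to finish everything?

33

A waits on its own release at day 3, so it starts at day 3 and finishes at 3 + 2 = day 5.
After A (finishes day 5, plus 3-day gap → day 8), B can start at day 8 and finishes at day 16.
For C: B (finishes day 16, plus 2-day gap → day 18); A (finishes day 5). Taking the maximum gives a start of day 18, and it finishes at 18 + 7 = day 25.
D has to wait for C (finishes day 25, plus 1-day gap → day 26); A (finishes day 5, plus 3-day gap → day 8). The latest of these is day 26, so D runs day 26 to 26 + 5 = day 31.
For E: D (finishes day 31); B (finishes day 16). Taking the maximum gives a start of day 31, and it finishes at 31 + 2 = day 33.
All tasks are finished once the last one completes. Finish times: A at 5, B at 16, C at 25, D at 31, E at 33. The latest is day 33.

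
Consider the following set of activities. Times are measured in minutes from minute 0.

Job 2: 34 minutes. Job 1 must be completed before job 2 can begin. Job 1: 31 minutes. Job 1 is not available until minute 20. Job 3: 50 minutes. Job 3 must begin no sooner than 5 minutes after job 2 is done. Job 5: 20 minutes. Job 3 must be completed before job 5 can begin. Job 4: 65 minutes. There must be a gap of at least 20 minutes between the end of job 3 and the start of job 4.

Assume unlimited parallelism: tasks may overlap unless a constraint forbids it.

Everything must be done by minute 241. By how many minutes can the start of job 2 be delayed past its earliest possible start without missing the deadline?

16

Job 1 cannot begin until its own release at minute 20. It runs from minute 20 to 20 + 31 = minute 51.
After job 1 (finishes minute 51), job 2 can start at minute 51 and finishes at minute 85.

Working backward from the deadline:
To finish by minute 241, job 4 (duration 65) must start no later than minute 176.
Job 5 has no dependents, so it just needs to finish by minute 241. Starting by 241 − 20 = minute 221 achieves that.
Job 3 must finish in time for job 4 (must start by minute 176, minus 20-minute gap → minute 156); job 5 (must start by minute 221). The tightest is minute 156, so job 3 must start by 156 − 50 = minute 106.
Job 2 has to be done before job 3 (must start by minute 106, minus 5-minute gap → minute 101). That means finishing by minute 101, i.e. starting by 101 − 34 = minute 67.
So job 2 can start as early as minute 51 and as late as minute 67, giving 67 − 51 = 16 minutes of slack.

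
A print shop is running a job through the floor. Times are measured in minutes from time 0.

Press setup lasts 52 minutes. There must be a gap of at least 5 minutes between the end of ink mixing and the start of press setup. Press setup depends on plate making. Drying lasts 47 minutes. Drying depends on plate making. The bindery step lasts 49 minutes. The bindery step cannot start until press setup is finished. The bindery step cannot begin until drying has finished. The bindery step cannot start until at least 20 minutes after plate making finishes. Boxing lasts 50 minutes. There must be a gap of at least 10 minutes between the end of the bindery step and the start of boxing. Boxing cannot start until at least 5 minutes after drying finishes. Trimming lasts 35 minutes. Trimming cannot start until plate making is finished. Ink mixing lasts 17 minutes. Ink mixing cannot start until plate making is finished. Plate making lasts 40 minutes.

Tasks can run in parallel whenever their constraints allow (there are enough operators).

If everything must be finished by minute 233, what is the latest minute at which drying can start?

77

Boxing has no dependents, so it just needs to finish by minute 233. Starting by 233 − 50 = minute 183 achieves that.
The bindery step feeds into boxing (must start by minute 183, minus 10-minute gap → minute 173); so the bindery step must finish by minute 173 and therefore start by minute 124.
Drying feeds the bindery step (must start by minute 124); boxing (must start by minute 183, minus 5-minute gap → minute 178). Taking the minimum, drying must finish by minute 124 and start by 124 − 47 = minute 77.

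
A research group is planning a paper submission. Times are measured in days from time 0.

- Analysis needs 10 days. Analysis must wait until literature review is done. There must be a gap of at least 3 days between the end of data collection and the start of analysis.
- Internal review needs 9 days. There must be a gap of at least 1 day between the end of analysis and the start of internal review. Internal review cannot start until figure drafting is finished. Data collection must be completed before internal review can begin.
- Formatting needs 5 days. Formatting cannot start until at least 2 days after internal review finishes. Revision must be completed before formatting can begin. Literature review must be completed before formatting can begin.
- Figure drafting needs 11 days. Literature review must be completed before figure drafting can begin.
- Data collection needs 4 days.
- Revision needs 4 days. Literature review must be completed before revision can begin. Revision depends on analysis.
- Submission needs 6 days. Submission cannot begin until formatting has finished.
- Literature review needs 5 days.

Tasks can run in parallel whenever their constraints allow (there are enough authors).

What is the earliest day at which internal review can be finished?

27

Data collection has no prerequisites, so it starts at day 0 and finishes at day 4.
Literature review has no prerequisites, so it starts at day 0 and finishes at day 5.
Figure drafting cannot begin until literature review (finishes day 5). It runs from day 5 to 5 + 11 = day 16.
Analysis cannot start until literature review (finishes day 5); data collection (finishes day 4, plus 3-day gap → day 7). The controlling bound is day 7, so analysis finishes at 7 + 10 = day 17.
Internal review needs all of analysis (finishes day 17, plus 1-day gap → day 18); figure drafting (finishes day 16); data collection (finishes day 4). That puts its earliest start at day 18; it finishes at 18 + 9 = day 27.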